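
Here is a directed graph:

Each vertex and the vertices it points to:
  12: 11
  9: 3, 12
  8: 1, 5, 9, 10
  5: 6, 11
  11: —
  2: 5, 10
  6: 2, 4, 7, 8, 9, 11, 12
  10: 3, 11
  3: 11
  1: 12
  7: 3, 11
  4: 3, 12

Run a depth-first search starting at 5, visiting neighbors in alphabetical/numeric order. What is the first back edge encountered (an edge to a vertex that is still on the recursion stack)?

DFS from 5 (visiting neighbors in alphabetical/numeric order); mark gray on enter, black on exit:
5 gray
  6 gray
    2 gray
      2→5: 5 is gray → back edge
First back edge: 2 → 5.

2->5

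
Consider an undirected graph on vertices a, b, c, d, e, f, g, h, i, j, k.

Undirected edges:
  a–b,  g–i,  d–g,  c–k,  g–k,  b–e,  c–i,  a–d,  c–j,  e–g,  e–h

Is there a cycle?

DFS, tracking each vertex's parent; an edge to a visited non-parent vertex closes a cycle.
Start from k:
visit k (parent –)
  visit g (parent k)
    visit d (parent g)
      d–g: parent, skip
      visit a (parent d)
        visit b (parent a)
          visit e (parent b)
            e–g: g visited and ≠ parent → cycle
Cycle: g – d – a – b – e – g.

Yes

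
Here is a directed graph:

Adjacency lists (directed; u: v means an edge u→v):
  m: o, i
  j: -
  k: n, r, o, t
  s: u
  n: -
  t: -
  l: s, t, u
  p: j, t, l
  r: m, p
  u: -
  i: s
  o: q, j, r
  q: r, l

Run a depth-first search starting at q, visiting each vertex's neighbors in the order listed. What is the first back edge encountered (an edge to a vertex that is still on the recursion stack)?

DFS from q (visiting each vertex's neighbors in the order listed); mark gray on enter, black on exit:
q gray
  r gray
    m gray
      o gray
        o→q: q is gray → back edge
First back edge: o → q.

o→q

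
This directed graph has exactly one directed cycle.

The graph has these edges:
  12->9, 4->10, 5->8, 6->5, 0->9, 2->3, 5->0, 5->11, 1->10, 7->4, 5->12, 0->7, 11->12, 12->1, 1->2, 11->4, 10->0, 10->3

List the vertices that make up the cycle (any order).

0, 4, 7, 10

DFS with gray/black marking from 0:
0 gray
  7 gray
    4 gray
      10 gray
        10→0: 0 is gray → back edge
Back edge closes the cycle 0 → 7 → 4 → 10 → 0; its vertices are {0, 4, 7, 10}.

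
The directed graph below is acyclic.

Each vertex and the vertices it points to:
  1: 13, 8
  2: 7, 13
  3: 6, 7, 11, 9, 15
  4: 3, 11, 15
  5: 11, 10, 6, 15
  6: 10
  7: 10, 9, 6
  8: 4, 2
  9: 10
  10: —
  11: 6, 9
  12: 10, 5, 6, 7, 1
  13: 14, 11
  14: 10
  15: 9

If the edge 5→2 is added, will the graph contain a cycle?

No

Adding 5→2 creates a cycle iff 2 can already reach 5.
Explore from 2: no path reaches 5. The graph stays acyclic.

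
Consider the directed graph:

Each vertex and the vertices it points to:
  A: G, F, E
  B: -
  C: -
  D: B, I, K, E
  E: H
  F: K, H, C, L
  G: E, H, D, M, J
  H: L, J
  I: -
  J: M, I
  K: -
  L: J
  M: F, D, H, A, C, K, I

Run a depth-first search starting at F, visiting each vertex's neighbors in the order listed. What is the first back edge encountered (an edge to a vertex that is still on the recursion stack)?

DFS from F (visiting each vertex's neighbors in the order listed); mark gray on enter, black on exit:
F gray
  K gray
  K black
  H gray
    L gray
      J gray
        M gray
          M→F: F is gray → back edge
First back edge: M → F.

M->F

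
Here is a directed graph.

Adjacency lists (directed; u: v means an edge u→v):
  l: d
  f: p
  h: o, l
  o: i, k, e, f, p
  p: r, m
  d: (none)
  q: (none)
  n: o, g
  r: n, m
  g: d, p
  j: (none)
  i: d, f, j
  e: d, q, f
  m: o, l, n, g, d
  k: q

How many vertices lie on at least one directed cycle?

A vertex is on a directed cycle iff it belongs to a strongly connected component of size ≥ 2 (or has a self-loop).
The vertices on cycles are {e, f, g, i, m, n, o, p, r} — 9 in total.

9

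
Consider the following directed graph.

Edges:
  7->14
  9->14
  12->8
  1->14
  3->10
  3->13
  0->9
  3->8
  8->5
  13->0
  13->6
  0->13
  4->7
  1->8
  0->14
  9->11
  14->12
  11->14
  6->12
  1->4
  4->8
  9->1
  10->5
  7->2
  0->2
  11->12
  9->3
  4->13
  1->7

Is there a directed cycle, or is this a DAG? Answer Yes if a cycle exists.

Yes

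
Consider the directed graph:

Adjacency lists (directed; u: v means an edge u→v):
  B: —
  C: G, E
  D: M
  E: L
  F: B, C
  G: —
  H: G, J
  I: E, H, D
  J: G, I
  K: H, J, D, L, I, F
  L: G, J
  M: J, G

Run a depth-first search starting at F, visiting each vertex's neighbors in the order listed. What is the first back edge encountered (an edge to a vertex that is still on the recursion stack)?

I->E

DFS from F (visiting each vertex's neighbors in the order listed); mark gray on enter, black on exit:
F gray
  B gray
  B black
  C gray
    G gray
    G black
    E gray
      L gray
        L→G: G black — skip
        J gray
          J→G: G black — skip
          I gray
            I→E: E is gray → back edge
First back edge: I → E.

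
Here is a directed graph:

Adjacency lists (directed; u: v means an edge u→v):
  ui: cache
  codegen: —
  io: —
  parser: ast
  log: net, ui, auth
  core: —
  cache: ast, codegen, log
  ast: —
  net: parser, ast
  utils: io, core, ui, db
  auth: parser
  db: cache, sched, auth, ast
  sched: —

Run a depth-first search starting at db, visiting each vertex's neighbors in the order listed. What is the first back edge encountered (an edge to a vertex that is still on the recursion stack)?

ui->cache

DFS from db (visiting each vertex's neighbors in the order listed); mark gray on enter, black on exit:
db gray
  cache gray
    ast gray
    ast black
    codegen gray
    codegen black
    log gray
      net gray
        parser gray
          parser→ast: ast black — skip
        parser black
        net→ast: ast black — skip
      net black
      ui gray
        ui→cache: cache is gray → back edge
First back edge: ui → cache.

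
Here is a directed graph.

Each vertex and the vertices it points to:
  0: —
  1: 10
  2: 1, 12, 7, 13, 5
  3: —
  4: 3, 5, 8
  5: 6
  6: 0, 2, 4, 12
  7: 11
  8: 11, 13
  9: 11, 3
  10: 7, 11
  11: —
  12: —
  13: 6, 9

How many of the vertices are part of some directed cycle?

6

A vertex is on a directed cycle iff it belongs to a strongly connected component of size ≥ 2 (or has a self-loop).
The vertices on cycles are {2, 4, 5, 6, 8, 13} — 6 in total.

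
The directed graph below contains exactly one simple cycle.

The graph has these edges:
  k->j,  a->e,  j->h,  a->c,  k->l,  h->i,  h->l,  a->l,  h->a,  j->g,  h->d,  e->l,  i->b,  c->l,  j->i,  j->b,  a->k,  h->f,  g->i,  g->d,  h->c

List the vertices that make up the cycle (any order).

DFS with gray/black marking from j:
j gray
  h gray
    l gray
    l black
    f gray
    f black
    d gray
    d black
    a gray
      k gray
        k→l: l black — skip
        k→j: j is gray → back edge
Back edge closes the cycle j → h → a → k → j; its vertices are {a, h, j, k}.

a, h, j, k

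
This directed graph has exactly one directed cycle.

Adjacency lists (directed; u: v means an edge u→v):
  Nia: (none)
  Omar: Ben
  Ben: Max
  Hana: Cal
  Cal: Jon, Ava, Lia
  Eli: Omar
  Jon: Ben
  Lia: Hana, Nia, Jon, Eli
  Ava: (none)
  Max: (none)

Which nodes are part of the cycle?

DFS with gray/black marking from Lia:
Lia gray
  Hana gray
    Cal gray
      Jon gray
        Ben gray
          Max gray
          Max black
        Ben black
      Jon black
      Ava gray
      Ava black
      Cal→Lia: Lia is gray → back edge
Back edge closes the cycle Lia → Hana → Cal → Lia; its vertices are {Cal, Lia, Hana}.

Cal, Lia, Hana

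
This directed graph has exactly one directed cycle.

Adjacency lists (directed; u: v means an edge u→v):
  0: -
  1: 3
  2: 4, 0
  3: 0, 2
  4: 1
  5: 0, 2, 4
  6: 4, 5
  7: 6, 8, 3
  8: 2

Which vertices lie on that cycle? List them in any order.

DFS with gray/black marking from 3:
3 gray
  0 gray
  0 black
  2 gray
    4 gray
      1 gray
        1→3: 3 is gray → back edge
Back edge closes the cycle 3 → 2 → 4 → 1 → 3; its vertices are {1, 2, 3, 4}.

1, 2, 3, 4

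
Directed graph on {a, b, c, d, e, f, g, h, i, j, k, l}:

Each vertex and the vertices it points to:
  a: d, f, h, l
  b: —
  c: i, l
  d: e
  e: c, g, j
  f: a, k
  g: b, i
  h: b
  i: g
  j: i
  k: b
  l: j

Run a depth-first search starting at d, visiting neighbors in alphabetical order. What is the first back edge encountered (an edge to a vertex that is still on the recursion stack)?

DFS from d (visiting neighbors in alphabetical order); mark gray on enter, black on exit:
d gray
  e gray
    c gray
      i gray
        g gray
          b gray
          b black
          g→i: i is gray → back edge
First back edge: g → i.

g→i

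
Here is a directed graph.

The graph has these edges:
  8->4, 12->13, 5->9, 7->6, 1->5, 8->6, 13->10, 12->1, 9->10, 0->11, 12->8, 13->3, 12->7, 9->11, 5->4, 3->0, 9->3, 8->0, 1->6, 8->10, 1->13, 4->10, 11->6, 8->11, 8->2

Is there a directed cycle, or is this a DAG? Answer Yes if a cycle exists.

No

DFS with white/gray/black marking, starting from 2:
2 gray
2 black
0 gray
  11 gray
    6 gray
    6 black
  11 black
0 black
1 gray
  5 gray
    9 gray
      3 gray
        3→0: 0 black — skip
      3 black
      9→11: 11 black — skip
      10 gray
      10 black
    9 black
    4 gray
      4→10: 10 black — skip
    4 black
  5 black
  1→6: 6 black — skip
  13 gray
    13→3: 3 black — skip
    13→10: 10 black — skip
  13 black
1 black
7 gray
  7→6: 6 black — skip
7 black
8 gray
  8→0: 0 black — skip
  8→2: 2 black — skip
  8→11: 11 black — skip
  8→10: 10 black — skip
  8→6: 6 black — skip
  8→4: 4 black — skip
8 black
12 gray
  12→1: 1 black — skip
  12→13: 13 black — skip
  12→7: 7 black — skip
  12→8: 8 black — skip
12 black
Every edge goes to a white or black vertex — no back edge, so the graph is acyclic.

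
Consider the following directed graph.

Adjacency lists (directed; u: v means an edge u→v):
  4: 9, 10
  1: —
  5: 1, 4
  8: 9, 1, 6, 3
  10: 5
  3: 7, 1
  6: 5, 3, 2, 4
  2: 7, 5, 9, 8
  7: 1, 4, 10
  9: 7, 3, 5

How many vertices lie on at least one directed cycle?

A vertex is on a directed cycle iff it belongs to a strongly connected component of size ≥ 2 (or has a self-loop).
The vertices on cycles are {2, 3, 4, 5, 6, 7, 8, 9, 10} — 9 in total.

9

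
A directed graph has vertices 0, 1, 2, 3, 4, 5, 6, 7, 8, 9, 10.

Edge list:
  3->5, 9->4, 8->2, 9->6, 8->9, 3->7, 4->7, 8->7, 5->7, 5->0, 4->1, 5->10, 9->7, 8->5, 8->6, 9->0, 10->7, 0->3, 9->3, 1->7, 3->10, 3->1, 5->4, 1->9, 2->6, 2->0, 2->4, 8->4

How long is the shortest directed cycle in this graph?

3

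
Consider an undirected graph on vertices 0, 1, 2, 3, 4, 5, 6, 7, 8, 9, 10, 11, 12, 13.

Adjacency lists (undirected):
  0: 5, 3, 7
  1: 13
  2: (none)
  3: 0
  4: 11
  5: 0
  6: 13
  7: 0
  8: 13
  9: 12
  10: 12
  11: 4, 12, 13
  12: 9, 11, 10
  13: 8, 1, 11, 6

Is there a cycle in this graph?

No

DFS, tracking each vertex's parent; an edge to a visited non-parent vertex closes a cycle.
Start from 10:
visit 10 (parent –)
  visit 12 (parent 10)
    visit 9 (parent 12)
      9–12: parent, skip
    visit 11 (parent 12)
      visit 4 (parent 11)
        4–11: parent, skip
      11–12: parent, skip
      visit 13 (parent 11)
        visit 8 (parent 13)
          8–13: parent, skip
        visit 1 (parent 13)
          1–13: parent, skip
        13–11: parent, skip
        visit 6 (parent 13)
          6–13: parent, skip
    12–10: parent, skip
visit 0 (parent –)
  visit 5 (parent 0)
    5–0: parent, skip
  visit 3 (parent 0)
    3–0: parent, skip
  visit 7 (parent 0)
    7–0: parent, skip
visit 2 (parent –)
No non-parent visited neighbor found — the graph is a forest.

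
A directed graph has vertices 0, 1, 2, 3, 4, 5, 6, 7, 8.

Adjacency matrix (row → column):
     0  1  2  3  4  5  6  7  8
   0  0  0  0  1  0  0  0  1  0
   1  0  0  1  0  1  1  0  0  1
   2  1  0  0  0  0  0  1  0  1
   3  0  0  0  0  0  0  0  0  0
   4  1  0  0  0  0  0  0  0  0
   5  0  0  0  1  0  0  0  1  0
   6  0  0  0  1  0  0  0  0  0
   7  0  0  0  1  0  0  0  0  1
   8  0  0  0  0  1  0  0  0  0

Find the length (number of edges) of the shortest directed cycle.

4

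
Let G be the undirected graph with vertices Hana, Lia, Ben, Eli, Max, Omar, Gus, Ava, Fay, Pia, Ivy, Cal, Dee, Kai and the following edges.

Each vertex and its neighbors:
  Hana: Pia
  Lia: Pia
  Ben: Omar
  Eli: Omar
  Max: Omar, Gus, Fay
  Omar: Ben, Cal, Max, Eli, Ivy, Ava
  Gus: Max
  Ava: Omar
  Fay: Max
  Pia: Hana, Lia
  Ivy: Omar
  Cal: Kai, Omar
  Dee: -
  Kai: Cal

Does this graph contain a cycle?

No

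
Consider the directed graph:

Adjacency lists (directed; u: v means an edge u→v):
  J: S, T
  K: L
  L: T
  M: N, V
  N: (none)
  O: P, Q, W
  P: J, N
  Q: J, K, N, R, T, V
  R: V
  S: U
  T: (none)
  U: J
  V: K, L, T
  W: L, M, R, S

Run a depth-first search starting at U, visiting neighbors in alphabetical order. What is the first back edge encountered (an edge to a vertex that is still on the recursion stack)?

S->U

DFS from U (visiting neighbors in alphabetical order); mark gray on enter, black on exit:
U gray
  J gray
    S gray
      S→U: U is gray → back edge
First back edge: S → U.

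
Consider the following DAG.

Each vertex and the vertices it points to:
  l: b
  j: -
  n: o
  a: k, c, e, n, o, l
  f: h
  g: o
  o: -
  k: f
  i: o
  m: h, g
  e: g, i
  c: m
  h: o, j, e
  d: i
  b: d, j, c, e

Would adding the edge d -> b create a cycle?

Adding d→b creates a cycle iff b can already reach d.
Path from b: b → d.
So b → … → d → b is a cycle.

Yes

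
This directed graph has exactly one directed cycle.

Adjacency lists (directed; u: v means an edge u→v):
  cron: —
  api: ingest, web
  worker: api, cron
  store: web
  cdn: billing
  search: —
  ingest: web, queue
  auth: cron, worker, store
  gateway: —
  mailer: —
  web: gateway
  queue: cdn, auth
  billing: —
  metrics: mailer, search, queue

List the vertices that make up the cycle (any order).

api, auth, queue, ingest, worker

DFS with gray/black marking from queue:
queue gray
  cdn gray
    billing gray
    billing black
  cdn black
  auth gray
    cron gray
    cron black
    worker gray
      api gray
        ingest gray
          web gray
            gateway gray
            gateway black
          web black
          ingest→queue: queue is gray → back edge
Back edge closes the cycle queue → auth → worker → api → ingest → queue; its vertices are {api, auth, queue, ingest, worker}.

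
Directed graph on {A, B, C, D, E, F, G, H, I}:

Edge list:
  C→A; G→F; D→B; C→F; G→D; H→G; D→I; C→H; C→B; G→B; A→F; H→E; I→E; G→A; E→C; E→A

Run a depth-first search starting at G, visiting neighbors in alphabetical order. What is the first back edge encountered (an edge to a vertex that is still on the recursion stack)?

DFS from G (visiting neighbors in alphabetical order); mark gray on enter, black on exit:
G gray
  A gray
    F gray
    F black
  A black
  B gray
  B black
  D gray
    D→B: B black — skip
    I gray
      E gray
        E→A: A black — skip
        C gray
          C→A: A black — skip
          C→B: B black — skip
          C→F: F black — skip
          H gray
            H→E: E is gray → back edge
First back edge: H → E.

H->E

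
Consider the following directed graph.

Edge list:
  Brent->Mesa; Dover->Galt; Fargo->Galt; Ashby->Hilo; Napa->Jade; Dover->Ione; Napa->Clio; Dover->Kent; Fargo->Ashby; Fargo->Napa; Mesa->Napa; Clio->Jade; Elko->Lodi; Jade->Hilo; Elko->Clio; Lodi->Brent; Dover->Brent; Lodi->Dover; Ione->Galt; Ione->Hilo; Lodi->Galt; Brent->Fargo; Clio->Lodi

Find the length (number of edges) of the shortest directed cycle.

For each vertex v, BFS finds the shortest path from v back to v.
The shortest such closed walk is Lodi → Brent → Mesa → Napa → Clio → Lodi, length 5.

5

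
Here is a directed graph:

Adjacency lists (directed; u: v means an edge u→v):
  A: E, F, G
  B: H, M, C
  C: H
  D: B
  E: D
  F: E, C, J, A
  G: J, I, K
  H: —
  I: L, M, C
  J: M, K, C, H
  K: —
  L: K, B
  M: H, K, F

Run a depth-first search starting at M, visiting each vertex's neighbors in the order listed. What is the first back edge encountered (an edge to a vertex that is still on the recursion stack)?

DFS from M (visiting each vertex's neighbors in the order listed); mark gray on enter, black on exit:
M gray
  H gray
  H black
  K gray
  K black
  F gray
    E gray
      D gray
        B gray
          B→H: H black — skip
          B→M: M is gray → back edge
First back edge: B → M.

B→M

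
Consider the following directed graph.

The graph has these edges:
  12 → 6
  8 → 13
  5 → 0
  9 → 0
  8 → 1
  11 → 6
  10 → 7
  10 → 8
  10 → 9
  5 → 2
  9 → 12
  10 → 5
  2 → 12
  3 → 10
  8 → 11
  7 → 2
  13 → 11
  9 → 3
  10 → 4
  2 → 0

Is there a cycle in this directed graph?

DFS with white/gray/black marking, starting from 7:
7 gray
  2 gray
    0 gray
    0 black
    12 gray
      6 gray
      6 black
    12 black
  2 black
7 black
13 gray
  11 gray
    11→6: 6 black — skip
  11 black
13 black
4 gray
4 black
9 gray
  3 gray
    10 gray
      10→9: 9 is gray → back edge
Back edge found, so a cycle exists: 9 → 3 → 10 → 9.

Yes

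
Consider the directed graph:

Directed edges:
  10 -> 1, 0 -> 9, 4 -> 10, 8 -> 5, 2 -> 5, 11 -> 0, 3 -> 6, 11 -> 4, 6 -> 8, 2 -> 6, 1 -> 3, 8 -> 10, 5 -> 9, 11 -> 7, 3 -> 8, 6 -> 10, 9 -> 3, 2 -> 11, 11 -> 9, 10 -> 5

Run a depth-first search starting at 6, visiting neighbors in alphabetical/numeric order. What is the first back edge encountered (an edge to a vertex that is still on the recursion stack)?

3->6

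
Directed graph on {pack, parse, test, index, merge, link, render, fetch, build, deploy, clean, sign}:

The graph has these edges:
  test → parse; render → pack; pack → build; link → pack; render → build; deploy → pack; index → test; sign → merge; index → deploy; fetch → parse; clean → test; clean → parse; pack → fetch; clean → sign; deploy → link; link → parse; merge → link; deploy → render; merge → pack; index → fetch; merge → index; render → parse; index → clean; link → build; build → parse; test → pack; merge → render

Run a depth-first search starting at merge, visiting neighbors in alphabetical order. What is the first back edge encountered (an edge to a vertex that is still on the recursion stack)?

DFS from merge (visiting neighbors in alphabetical order); mark gray on enter, black on exit:
merge gray
  index gray
    clean gray
      parse gray
      parse black
      sign gray
        sign→merge: merge is gray → back edge
First back edge: sign → merge.

sign→merge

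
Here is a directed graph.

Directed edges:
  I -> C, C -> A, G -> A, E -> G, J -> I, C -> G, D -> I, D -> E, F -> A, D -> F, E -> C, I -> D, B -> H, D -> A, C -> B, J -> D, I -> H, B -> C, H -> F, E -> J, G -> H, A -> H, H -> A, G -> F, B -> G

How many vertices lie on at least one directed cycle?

A vertex is on a directed cycle iff it belongs to a strongly connected component of size ≥ 2 (or has a self-loop).
The vertices on cycles are {A, B, C, D, E, F, H, I, J} — 9 in total.

9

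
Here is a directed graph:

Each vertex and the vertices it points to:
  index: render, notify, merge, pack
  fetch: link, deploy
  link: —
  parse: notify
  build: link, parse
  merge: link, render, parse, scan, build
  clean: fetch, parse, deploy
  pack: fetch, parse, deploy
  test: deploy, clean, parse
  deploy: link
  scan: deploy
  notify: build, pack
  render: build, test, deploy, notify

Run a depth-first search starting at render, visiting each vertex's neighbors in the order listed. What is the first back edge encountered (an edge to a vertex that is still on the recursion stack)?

DFS from render (visiting each vertex's neighbors in the order listed); mark gray on enter, black on exit:
render gray
  build gray
    link gray
    link black
    parse gray
      notify gray
        notify→build: build is gray → back edge
First back edge: notify → build.

notify→build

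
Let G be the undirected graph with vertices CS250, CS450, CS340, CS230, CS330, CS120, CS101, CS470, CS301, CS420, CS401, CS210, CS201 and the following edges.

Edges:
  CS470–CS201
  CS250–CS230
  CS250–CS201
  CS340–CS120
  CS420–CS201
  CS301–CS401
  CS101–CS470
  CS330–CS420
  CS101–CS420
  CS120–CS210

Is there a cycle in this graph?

Yes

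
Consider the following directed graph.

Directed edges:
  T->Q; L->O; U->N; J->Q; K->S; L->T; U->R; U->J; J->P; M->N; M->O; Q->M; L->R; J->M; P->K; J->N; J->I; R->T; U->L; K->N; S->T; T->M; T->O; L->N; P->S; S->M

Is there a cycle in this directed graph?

No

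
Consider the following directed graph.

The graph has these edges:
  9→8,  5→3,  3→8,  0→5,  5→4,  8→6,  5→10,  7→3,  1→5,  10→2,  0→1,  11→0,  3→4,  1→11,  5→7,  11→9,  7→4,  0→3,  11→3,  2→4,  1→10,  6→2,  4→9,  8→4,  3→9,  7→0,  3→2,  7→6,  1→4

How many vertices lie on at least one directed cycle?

A vertex is on a directed cycle iff it belongs to a strongly connected component of size ≥ 2 (or has a self-loop).
The vertices on cycles are {0, 1, 2, 4, 5, 6, 7, 8, 9, 11} — 10 in total.

10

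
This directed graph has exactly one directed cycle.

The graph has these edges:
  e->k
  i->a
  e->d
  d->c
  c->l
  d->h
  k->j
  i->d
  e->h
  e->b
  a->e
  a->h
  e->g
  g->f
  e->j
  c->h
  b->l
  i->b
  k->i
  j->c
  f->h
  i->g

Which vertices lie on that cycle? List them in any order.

DFS with gray/black marking from e:
e gray
  j gray
    c gray
      l gray
      l black
      h gray
      h black
    c black
  j black
  b gray
    b→l: l black — skip
  b black
  e→h: h black — skip
  g gray
    f gray
      f→h: h black — skip
    f black
  g black
  k gray
    i gray
      i→b: b black — skip
      a gray
        a→e: e is gray → back edge
Back edge closes the cycle e → k → i → a → e; its vertices are {a, e, i, k}.

a, e, i, k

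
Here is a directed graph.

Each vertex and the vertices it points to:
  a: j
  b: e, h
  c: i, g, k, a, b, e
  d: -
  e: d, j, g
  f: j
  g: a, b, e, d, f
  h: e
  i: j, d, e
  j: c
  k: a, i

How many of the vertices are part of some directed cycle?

A vertex is on a directed cycle iff it belongs to a strongly connected component of size ≥ 2 (or has a self-loop).
The vertices on cycles are {a, b, c, e, f, g, h, i, j, k} — 10 in total.

10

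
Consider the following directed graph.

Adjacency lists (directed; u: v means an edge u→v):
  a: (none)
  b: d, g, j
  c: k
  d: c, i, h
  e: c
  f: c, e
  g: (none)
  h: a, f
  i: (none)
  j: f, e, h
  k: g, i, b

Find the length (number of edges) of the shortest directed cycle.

For each vertex v, BFS finds the shortest path from v back to v.
The shortest such closed walk is k → b → d → c → k, length 4.

4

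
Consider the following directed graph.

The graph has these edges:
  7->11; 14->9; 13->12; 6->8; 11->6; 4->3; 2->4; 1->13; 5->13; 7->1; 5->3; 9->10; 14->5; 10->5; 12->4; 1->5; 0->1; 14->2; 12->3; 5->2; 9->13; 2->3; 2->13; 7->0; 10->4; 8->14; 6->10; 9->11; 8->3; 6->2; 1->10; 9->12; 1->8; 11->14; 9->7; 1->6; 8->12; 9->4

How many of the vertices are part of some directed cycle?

8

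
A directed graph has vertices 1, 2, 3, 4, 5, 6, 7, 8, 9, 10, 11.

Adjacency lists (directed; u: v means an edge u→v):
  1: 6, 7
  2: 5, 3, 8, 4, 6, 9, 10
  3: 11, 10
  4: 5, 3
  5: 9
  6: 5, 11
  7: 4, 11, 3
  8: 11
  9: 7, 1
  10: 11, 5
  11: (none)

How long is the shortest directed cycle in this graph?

4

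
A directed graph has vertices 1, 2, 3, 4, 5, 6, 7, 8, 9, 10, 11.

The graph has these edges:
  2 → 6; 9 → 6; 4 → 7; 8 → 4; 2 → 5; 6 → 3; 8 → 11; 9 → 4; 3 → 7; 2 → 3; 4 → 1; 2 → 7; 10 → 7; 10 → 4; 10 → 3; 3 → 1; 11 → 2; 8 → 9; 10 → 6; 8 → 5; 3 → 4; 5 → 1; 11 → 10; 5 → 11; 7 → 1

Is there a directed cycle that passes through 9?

9 lies on a cycle iff there is a path from 9 back to itself.
Exploring from 9, it never reaches itself; equivalently, its strongly connected component is a singleton.

No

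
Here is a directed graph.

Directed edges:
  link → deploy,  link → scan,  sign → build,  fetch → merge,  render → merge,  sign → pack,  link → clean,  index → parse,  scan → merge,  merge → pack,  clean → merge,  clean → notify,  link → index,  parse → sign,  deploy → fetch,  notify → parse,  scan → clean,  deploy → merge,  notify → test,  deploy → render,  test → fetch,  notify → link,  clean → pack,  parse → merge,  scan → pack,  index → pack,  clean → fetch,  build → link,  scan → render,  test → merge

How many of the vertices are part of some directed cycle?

8

A vertex is on a directed cycle iff it belongs to a strongly connected component of size ≥ 2 (or has a self-loop).
The vertices on cycles are {link, scan, sign, build, clean, index, parse, notify} — 8 in total.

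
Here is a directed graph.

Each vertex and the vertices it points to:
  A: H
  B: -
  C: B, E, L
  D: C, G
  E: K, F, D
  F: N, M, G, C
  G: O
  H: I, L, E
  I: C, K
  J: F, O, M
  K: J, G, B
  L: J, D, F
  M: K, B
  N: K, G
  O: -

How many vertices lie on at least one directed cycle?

9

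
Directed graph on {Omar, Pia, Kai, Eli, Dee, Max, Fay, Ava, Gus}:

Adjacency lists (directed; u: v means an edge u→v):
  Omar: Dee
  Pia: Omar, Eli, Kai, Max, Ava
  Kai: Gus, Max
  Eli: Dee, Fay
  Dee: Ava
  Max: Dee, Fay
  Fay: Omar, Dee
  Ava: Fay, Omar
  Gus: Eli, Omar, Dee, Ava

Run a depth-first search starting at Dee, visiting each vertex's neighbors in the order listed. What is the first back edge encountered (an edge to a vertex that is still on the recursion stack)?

DFS from Dee (visiting each vertex's neighbors in the order listed); mark gray on enter, black on exit:
Dee gray
  Ava gray
    Fay gray
      Omar gray
        Omar→Dee: Dee is gray → back edge
First back edge: Omar → Dee.

Omar→Dee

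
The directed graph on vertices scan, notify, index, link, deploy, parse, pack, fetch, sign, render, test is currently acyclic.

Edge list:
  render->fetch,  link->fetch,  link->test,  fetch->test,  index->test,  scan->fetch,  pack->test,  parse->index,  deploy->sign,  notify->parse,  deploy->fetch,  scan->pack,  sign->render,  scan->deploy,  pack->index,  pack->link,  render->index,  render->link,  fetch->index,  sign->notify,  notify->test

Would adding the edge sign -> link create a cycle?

Adding sign→link creates a cycle iff link can already reach sign.
Explore from link: no path reaches sign. The graph stays acyclic.

No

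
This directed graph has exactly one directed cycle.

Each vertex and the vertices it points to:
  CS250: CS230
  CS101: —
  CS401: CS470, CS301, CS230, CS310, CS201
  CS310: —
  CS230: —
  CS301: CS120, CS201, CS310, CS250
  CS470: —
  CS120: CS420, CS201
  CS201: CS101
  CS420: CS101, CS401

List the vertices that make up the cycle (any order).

DFS with gray/black marking from CS401:
CS401 gray
  CS470 gray
  CS470 black
  CS301 gray
    CS120 gray
      CS420 gray
        CS101 gray
        CS101 black
        CS420→CS401: CS401 is gray → back edge
Back edge closes the cycle CS401 → CS301 → CS120 → CS420 → CS401; its vertices are {CS120, CS301, CS401, CS420}.

CS120, CS301, CS401, CS420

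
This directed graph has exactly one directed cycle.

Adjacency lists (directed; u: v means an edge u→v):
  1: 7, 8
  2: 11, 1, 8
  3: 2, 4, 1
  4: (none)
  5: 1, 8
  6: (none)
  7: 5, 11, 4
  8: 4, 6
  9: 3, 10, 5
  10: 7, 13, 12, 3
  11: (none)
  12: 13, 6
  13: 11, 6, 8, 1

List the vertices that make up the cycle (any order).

1, 5, 7

DFS with gray/black marking from 7:
7 gray
  5 gray
    1 gray
      1→7: 7 is gray → back edge
Back edge closes the cycle 7 → 5 → 1 → 7; its vertices are {1, 5, 7}.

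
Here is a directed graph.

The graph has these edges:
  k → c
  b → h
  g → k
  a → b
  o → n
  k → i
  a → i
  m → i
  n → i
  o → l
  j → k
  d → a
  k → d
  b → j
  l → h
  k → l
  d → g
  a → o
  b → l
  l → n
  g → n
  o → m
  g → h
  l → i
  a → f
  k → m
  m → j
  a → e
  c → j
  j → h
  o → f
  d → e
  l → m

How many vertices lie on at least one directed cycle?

10

A vertex is on a directed cycle iff it belongs to a strongly connected component of size ≥ 2 (or has a self-loop).
The vertices on cycles are {a, b, c, d, g, j, k, l, m, o} — 10 in total.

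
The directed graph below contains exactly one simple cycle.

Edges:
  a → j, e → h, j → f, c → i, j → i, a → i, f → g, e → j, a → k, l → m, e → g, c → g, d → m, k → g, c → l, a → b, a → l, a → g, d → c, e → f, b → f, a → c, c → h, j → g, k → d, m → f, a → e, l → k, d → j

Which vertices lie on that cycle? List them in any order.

c, d, k, l

DFS with gray/black marking from k:
k gray
  g gray
  g black
  d gray
    j gray
      j→g: g black — skip
      i gray
      i black
      f gray
        f→g: g black — skip
      f black
    j black
    m gray
      m→f: f black — skip
    m black
    c gray
      h gray
      h black
      c→g: g black — skip
      l gray
        l→m: m black — skip
        l→k: k is gray → back edge
Back edge closes the cycle k → d → c → l → k; its vertices are {c, d, k, l}.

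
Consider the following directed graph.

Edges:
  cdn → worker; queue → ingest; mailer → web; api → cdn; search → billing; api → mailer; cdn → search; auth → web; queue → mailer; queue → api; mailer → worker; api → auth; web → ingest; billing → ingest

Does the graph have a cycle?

No

DFS with white/gray/black marking, starting from worker:
worker gray
worker black
queue gray
  mailer gray
    web gray
      ingest gray
      ingest black
    web black
    mailer→worker: worker black — skip
  mailer black
  api gray
    cdn gray
      cdn→worker: worker black — skip
      search gray
        billing gray
          billing→ingest: ingest black — skip
        billing black
      search black
    cdn black
    api→mailer: mailer black — skip
    auth gray
      auth→web: web black — skip
    auth black
  api black
  queue→ingest: ingest black — skip
queue black
Every edge goes to a white or black vertex — no back edge, so the graph is acyclic.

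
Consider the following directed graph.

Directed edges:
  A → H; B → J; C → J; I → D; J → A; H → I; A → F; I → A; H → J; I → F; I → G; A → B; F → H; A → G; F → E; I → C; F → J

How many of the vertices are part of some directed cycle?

7

A vertex is on a directed cycle iff it belongs to a strongly connected component of size ≥ 2 (or has a self-loop).
The vertices on cycles are {A, B, C, F, H, I, J} — 7 in total.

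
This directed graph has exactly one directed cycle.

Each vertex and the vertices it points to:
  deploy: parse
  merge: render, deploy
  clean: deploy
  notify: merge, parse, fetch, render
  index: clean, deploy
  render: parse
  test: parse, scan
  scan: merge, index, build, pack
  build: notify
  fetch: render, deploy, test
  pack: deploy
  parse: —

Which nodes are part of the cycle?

scan, test, build, fetch, notify

DFS with gray/black marking from test:
test gray
  parse gray
  parse black
  scan gray
    merge gray
      render gray
        render→parse: parse black — skip
      render black
      deploy gray
        deploy→parse: parse black — skip
      deploy black
    merge black
    index gray
      clean gray
        clean→deploy: deploy black — skip
      clean black
      index→deploy: deploy black — skip
    index black
    build gray
      notify gray
        notify→merge: merge black — skip
        notify→parse: parse black — skip
        fetch gray
          fetch→render: render black — skip
          fetch→deploy: deploy black — skip
          fetch→test: test is gray → back edge
Back edge closes the cycle test → scan → build → notify → fetch → test; its vertices are {scan, test, build, fetch, notify}.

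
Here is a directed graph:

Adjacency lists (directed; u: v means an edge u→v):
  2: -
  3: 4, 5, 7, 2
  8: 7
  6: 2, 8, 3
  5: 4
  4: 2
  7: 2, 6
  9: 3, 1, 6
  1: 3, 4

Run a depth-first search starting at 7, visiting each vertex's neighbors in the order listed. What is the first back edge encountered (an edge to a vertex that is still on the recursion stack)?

8->7

DFS from 7 (visiting each vertex's neighbors in the order listed); mark gray on enter, black on exit:
7 gray
  2 gray
  2 black
  6 gray
    6→2: 2 black — skip
    8 gray
      8→7: 7 is gray → back edge
First back edge: 8 → 7.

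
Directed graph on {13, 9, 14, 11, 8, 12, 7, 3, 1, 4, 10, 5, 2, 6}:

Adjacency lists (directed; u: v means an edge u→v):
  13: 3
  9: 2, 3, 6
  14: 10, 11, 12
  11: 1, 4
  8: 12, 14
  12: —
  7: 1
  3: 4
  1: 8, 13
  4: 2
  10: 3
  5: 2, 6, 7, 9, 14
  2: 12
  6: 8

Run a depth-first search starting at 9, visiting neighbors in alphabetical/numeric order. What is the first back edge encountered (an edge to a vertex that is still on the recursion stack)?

DFS from 9 (visiting neighbors in alphabetical/numeric order); mark gray on enter, black on exit:
9 gray
  2 gray
    12 gray
    12 black
  2 black
  3 gray
    4 gray
      4→2: 2 black — skip
    4 black
  3 black
  6 gray
    8 gray
      8→12: 12 black — skip
      14 gray
        10 gray
          10→3: 3 black — skip
        10 black
        11 gray
          1 gray
            1→8: 8 is gray → back edge
First back edge: 1 → 8.

1->8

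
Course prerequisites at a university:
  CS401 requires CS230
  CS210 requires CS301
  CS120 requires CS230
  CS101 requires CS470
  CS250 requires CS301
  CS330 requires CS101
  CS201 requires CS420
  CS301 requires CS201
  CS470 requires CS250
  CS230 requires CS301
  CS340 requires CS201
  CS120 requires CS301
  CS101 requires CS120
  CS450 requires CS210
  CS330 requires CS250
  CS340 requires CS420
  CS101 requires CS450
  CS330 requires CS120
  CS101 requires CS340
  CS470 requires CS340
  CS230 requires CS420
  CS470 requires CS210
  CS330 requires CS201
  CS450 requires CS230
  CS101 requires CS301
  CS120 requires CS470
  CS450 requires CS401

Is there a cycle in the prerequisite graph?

DFS with white/gray/black marking, starting from CS330:
CS330 gray
  CS101 gray
    CS120 gray
      CS301 gray
        CS201 gray
          CS420 gray
          CS420 black
        CS201 black
      CS301 black
      CS230 gray
        CS230→CS420: CS420 black — skip
        CS230→CS301: CS301 black — skip
      CS230 black
      CS470 gray
        CS340 gray
          CS340→CS420: CS420 black — skip
          CS340→CS201: CS201 black — skip
        CS340 black
        CS250 gray
          CS250→CS301: CS301 black — skip
        CS250 black
        CS210 gray
          CS210→CS301: CS301 black — skip
        CS210 black
      CS470 black
    CS120 black
    CS101→CS340: CS340 black — skip
    CS101→CS301: CS301 black — skip
    CS450 gray
      CS450→CS210: CS210 black — skip
      CS401 gray
        CS401→CS230: CS230 black — skip
      CS401 black
      CS450→CS230: CS230 black — skip
    CS450 black
    CS101→CS470: CS470 black — skip
  CS101 black
  CS330→CS250: CS250 black — skip
  CS330→CS201: CS201 black — skip
  CS330→CS120: CS120 black — skip
CS330 black
Every edge goes to a white or black vertex — no back edge, so the graph is acyclic.

No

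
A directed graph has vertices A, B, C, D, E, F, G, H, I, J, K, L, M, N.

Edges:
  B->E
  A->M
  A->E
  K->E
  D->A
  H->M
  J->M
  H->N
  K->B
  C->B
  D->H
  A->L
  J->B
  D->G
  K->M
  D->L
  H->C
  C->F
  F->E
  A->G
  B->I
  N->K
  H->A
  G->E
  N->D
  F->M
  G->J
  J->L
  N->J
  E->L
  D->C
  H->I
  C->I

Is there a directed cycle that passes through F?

F lies on a cycle iff there is a path from F back to itself.
Exploring from F, it never reaches itself; equivalently, its strongly connected component is a singleton.

No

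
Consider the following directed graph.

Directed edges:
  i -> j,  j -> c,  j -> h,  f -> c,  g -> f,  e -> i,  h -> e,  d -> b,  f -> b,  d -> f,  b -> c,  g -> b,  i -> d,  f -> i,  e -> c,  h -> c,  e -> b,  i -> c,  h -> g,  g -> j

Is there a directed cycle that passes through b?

b lies on a cycle iff there is a path from b back to itself.
Exploring from b, it never reaches itself; equivalently, its strongly connected component is a singleton.

No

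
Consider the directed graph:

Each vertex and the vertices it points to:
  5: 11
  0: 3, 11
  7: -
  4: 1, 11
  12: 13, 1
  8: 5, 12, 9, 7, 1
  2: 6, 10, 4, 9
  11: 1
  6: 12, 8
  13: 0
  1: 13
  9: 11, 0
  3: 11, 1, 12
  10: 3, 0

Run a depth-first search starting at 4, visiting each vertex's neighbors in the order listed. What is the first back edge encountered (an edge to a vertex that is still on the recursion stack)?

11→1

DFS from 4 (visiting each vertex's neighbors in the order listed); mark gray on enter, black on exit:
4 gray
  1 gray
    13 gray
      0 gray
        3 gray
          11 gray
            11→1: 1 is gray → back edge
First back edge: 11 → 1.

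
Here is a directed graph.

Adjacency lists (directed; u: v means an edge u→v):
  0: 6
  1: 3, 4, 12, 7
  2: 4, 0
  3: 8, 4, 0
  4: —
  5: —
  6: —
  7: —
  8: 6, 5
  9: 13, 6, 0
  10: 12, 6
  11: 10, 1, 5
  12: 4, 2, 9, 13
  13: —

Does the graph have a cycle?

DFS with white/gray/black marking, starting from 5:
5 gray
5 black
0 gray
  6 gray
  6 black
0 black
1 gray
  3 gray
    8 gray
      8→6: 6 black — skip
      8→5: 5 black — skip
    8 black
    4 gray
    4 black
    3→0: 0 black — skip
  3 black
  1→4: 4 black — skip
  12 gray
    12→4: 4 black — skip
    2 gray
      2→4: 4 black — skip
      2→0: 0 black — skip
    2 black
    9 gray
      13 gray
      13 black
      9→6: 6 black — skip
      9→0: 0 black — skip
    9 black
    12→13: 13 black — skip
  12 black
  7 gray
  7 black
1 black
10 gray
  10→12: 12 black — skip
  10→6: 6 black — skip
10 black
11 gray
  11→10: 10 black — skip
  11→1: 1 black — skip
  11→5: 5 black — skip
11 black
Every edge goes to a white or black vertex — no back edge, so the graph is acyclic.

No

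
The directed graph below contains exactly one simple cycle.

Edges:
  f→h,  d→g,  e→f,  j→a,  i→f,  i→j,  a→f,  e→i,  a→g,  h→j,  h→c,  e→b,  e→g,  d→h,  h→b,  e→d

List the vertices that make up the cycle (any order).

DFS with gray/black marking from h:
h gray
  j gray
    a gray
      g gray
      g black
      f gray
        f→h: h is gray → back edge
Back edge closes the cycle h → j → a → f → h; its vertices are {a, f, h, j}.

a, f, h, j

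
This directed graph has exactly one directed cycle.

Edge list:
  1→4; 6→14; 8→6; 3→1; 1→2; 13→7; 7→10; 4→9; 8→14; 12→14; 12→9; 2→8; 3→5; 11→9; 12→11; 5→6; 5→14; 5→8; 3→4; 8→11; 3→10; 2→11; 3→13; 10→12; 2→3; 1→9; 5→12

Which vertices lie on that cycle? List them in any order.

DFS with gray/black marking from 3:
3 gray
  1 gray
    4 gray
      9 gray
      9 black
    4 black
    2 gray
      8 gray
        14 gray
        14 black
        6 gray
          6→14: 14 black — skip
        6 black
        11 gray
          11→9: 9 black — skip
        11 black
      8 black
      2→11: 11 black — skip
      2→3: 3 is gray → back edge
Back edge closes the cycle 3 → 1 → 2 → 3; its vertices are {1, 2, 3}.

1, 2, 3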